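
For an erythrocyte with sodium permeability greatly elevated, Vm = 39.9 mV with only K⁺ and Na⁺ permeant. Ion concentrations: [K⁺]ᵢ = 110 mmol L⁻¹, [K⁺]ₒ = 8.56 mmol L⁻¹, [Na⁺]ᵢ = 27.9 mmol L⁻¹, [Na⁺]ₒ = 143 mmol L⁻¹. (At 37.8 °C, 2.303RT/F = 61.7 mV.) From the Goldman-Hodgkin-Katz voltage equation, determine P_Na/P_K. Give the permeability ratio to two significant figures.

Let α = P_Na/P_K. GHK: Vm = 61.7·log₁₀[(Kₒ + α·Naₒ)/(Kᵢ + α·Naᵢ)].
10^(Vm/61.7) = 10^(39.9/61.7) = 4.4328
So 4.4328·(Kᵢ + α·Naᵢ) = Kₒ + α·Naₒ → α = (4.4328·110.0 − 8.56) / (143.0 − 4.4328·27.9)
α = (487.6 − 8.56) / (143.0 − 123.7) = 479/19.33 = 24.79

25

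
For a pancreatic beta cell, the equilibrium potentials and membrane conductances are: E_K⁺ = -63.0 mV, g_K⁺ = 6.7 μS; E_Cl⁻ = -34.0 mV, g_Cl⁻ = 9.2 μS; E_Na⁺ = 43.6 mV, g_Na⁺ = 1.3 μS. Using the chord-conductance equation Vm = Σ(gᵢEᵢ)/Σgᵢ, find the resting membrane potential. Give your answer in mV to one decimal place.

-39.4 mV

Σ gᵢEᵢ = 6.7·(-63.0) + 9.2·(-34.0) + 1.3·(43.6) = -678.22
Σ gᵢ = 6.7 + 9.2 + 1.3 = 17.2
Vm = -678.22 / 17.2 = -39.43 mV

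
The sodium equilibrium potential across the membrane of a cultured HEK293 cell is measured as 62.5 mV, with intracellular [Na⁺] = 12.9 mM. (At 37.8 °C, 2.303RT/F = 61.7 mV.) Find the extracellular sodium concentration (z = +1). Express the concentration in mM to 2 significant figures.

Nernst: E = (61.7/1) · log₁₀([out]/[in]), so log₁₀([out]/[in]) = 62.5 × 1 / 61.7 = 1.0130.
[out]/[in] = 10^(1.0130) = 10.3.
[out] = 10.3 × 12.9 = 132.9 mM.

130 mM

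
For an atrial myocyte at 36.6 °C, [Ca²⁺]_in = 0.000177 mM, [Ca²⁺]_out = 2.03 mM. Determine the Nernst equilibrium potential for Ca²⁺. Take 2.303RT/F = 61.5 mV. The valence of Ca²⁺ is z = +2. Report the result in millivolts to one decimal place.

E = (61.5/z) · log₁₀([Ca²⁺]_out/[Ca²⁺]_in) with z = +2.
= (61.5/2) · log₁₀(2.03/0.000177) = 30.75 · log₁₀(1.147e+04)
= 30.75 · (4.0595) = 124.83 mV

124.8 mV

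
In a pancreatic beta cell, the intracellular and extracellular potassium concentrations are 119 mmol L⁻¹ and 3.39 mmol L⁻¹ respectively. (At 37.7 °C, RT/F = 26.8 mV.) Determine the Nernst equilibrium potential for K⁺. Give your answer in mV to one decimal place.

E = (26.8/z) · ln([K⁺]_out/[K⁺]_in) with z = +1.
= (26.8/1) · ln(3.39/119) = 26.80 · ln(0.02849)
= 26.80 · (-3.5583) = -95.36 mV

-95.4 mV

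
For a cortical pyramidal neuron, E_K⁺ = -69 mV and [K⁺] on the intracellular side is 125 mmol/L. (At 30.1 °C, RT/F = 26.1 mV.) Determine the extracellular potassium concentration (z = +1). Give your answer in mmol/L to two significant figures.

Nernst: E = (26.1/1) · ln([out]/[in]), so ln([out]/[in]) = -69.0 × 1 / 26.1 = -2.6437.
[out]/[in] = e^(-2.6437) = 0.0711.
[out] = 0.0711 × 125 = 8.887 mmol/L.

8.9 mmol/L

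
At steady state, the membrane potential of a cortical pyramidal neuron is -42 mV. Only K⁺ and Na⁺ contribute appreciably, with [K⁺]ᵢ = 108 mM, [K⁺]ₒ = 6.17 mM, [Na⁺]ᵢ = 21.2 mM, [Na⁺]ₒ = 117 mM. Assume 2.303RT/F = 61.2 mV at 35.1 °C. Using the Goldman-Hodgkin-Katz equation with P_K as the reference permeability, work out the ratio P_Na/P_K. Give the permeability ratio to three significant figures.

Let α = P_Na/P_K. GHK: Vm = 61.2·log₁₀[(Kₒ + α·Naₒ)/(Kᵢ + α·Naᵢ)].
10^(Vm/61.2) = 10^(-42.0/61.2) = 0.20593
So 0.20593·(Kᵢ + α·Naᵢ) = Kₒ + α·Naₒ → α = (0.20593·108.0 − 6.17) / (117.0 − 0.20593·21.2)
α = (22.24 − 6.17) / (117.0 − 4.366) = 16.07/112.6 = 0.1427

0.143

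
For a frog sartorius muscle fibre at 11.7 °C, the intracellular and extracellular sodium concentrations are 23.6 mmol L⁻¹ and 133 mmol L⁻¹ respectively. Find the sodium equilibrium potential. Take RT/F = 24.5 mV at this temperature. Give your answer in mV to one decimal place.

42.4 mV

E = (24.5/z) · ln([Na⁺]_out/[Na⁺]_in) with z = +1.
= (24.5/1) · ln(133/23.6) = 24.50 · ln(5.636)
= 24.50 · (1.7291) = 42.36 mV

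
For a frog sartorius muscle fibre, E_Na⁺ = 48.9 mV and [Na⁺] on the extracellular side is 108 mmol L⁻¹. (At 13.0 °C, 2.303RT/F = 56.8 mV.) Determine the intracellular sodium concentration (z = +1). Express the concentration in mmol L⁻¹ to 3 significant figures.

14.9 mmol L⁻¹

Nernst: E = (56.8/1) · log₁₀([out]/[in]), so log₁₀([out]/[in]) = 48.9 × 1 / 56.8 = 0.8609.
[out]/[in] = 10^(0.8609) = 7.26.
[in] = 108 / 7.26 = 14.88 mmol L⁻¹.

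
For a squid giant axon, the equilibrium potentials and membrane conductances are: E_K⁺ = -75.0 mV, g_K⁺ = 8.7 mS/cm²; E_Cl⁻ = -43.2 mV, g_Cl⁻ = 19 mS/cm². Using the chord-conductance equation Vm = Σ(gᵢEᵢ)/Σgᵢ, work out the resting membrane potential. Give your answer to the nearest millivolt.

-53 mV

Σ gᵢEᵢ = 8.7·(-75.0) + 19·(-43.2) = -1473.30
Σ gᵢ = 8.7 + 19 = 27.7
Vm = -1473.30 / 27.7 = -53.19 mV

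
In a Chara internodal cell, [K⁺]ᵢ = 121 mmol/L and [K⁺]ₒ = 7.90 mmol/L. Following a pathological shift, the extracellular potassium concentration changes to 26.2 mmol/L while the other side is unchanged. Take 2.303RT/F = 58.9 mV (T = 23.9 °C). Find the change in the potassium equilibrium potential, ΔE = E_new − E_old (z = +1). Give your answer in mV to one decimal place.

E_old = (58.9/1)·log₁₀(7.90/121) = -69.81 mV
E_new = (58.9/1)·log₁₀(26.2/121) = -39.14 mV
ΔE = -39.14 − (-69.81) = 30.67 mV

30.7 mV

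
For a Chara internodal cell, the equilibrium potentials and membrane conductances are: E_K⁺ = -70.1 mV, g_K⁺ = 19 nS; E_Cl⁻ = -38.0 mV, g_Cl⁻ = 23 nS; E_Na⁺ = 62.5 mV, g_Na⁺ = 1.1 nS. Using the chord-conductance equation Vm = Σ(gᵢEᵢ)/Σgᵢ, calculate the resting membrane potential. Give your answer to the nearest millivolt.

-50 mV

Σ gᵢEᵢ = 19·(-70.1) + 23·(-38.0) + 1.1·(62.5) = -2137.15
Σ gᵢ = 19 + 23 + 1.1 = 43.1
Vm = -2137.15 / 43.1 = -49.59 mV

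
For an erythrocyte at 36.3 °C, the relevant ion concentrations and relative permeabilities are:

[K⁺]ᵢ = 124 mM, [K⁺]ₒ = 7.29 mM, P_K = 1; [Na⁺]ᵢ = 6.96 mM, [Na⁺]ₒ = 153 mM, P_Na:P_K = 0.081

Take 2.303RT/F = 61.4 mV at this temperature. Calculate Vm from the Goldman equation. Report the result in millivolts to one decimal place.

Vm = 61.4 · log₁₀[(Σ P·[cation]ₒ + Σ P·[anion]ᵢ) / (Σ P·[cation]ᵢ + Σ P·[anion]ₒ)]
Numerator = 1×7.29 + 0.081×153 = 19.68
Denominator = 1×124 + 0.081×6.96 = 124.6
Vm = 61.4 · log₁₀(0.15802) = 61.4 × (-0.8013) = -49.20 mV

-49.2 mV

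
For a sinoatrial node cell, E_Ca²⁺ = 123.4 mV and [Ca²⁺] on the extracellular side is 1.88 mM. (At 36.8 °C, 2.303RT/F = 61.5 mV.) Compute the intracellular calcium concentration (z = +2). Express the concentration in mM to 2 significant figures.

0.00018 mM

Nernst: E = (61.5/2) · log₁₀([out]/[in]), so log₁₀([out]/[in]) = 123.4 × 2 / 61.5 = 4.0130.
[out]/[in] = 10^(4.0130) = 1.03e+04.
[in] = 1.88 / 1.03e+04 = 0.0001825 mM.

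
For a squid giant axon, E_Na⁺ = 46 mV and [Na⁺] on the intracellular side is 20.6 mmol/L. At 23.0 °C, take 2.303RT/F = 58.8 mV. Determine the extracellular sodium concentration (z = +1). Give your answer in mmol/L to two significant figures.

120 mmol/L

Nernst: E = (58.8/1) · log₁₀([out]/[in]), so log₁₀([out]/[in]) = 46.0 × 1 / 58.8 = 0.7823.
[out]/[in] = 10^(0.7823) = 6.058.
[out] = 6.058 × 20.6 = 124.8 mmol/L.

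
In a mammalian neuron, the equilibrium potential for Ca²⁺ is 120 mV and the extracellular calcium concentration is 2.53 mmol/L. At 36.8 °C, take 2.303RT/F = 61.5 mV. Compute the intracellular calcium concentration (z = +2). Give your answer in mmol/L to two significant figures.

Nernst: E = (61.5/2) · log₁₀([out]/[in]), so log₁₀([out]/[in]) = 120.0 × 2 / 61.5 = 3.9024.
[out]/[in] = 10^(3.9024) = 7988.
[in] = 2.53 / 7988 = 0.0003167 mmol/L.

0.00032 mmol/L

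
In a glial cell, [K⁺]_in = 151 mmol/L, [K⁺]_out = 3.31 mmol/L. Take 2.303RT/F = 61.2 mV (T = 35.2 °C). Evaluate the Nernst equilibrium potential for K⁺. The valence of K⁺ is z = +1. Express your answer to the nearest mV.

E = (61.2/z) · log₁₀([K⁺]_out/[K⁺]_in) with z = +1.
= (61.2/1) · log₁₀(3.31/151) = 61.20 · log₁₀(0.02192)
= 61.20 · (-1.6591) = -101.54 mV

-102 mV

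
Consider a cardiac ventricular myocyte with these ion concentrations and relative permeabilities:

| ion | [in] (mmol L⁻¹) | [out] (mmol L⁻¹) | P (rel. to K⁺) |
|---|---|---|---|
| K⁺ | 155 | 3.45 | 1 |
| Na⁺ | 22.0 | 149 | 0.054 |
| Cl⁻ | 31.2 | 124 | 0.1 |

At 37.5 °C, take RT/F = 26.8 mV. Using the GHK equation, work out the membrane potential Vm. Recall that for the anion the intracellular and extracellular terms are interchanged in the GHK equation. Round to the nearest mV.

Vm = 26.8 · ln[(Σ P·[cation]ₒ + Σ P·[anion]ᵢ) / (Σ P·[cation]ᵢ + Σ P·[anion]ₒ)]
Numerator = 1×3.45 + 0.054×149 + 0.1×31.2 = 14.62
Denominator = 1×155 + 0.054×22.0 + 0.1×124 = 168.6
Vm = 26.8 · ln(0.086697) = 26.8 × (-2.4453) = -65.54 mV

-66 mV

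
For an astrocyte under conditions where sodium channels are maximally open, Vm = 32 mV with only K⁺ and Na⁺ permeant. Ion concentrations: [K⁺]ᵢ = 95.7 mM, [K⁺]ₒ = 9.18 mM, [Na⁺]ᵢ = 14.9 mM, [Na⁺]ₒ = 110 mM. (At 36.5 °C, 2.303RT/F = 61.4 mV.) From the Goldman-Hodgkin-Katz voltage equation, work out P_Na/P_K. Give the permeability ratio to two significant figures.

5.1

Let α = P_Na/P_K. GHK: Vm = 61.4·log₁₀[(Kₒ + α·Naₒ)/(Kᵢ + α·Naᵢ)].
10^(Vm/61.4) = 10^(32.0/61.4) = 3.3203
So 3.3203·(Kᵢ + α·Naᵢ) = Kₒ + α·Naₒ → α = (3.3203·95.7 − 9.18) / (110.0 − 3.3203·14.9)
α = (317.7 − 9.18) / (110.0 − 49.47) = 308.6/60.53 = 5.098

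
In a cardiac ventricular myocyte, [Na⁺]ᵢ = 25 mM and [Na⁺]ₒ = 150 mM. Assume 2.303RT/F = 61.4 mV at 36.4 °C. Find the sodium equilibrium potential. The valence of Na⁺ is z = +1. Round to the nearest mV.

48 mV

E = (61.4/z) · log₁₀([Na⁺]_out/[Na⁺]_in) with z = +1.
= (61.4/1) · log₁₀(150/25) = 61.40 · log₁₀(6)
= 61.40 · (0.7782) = 47.78 mV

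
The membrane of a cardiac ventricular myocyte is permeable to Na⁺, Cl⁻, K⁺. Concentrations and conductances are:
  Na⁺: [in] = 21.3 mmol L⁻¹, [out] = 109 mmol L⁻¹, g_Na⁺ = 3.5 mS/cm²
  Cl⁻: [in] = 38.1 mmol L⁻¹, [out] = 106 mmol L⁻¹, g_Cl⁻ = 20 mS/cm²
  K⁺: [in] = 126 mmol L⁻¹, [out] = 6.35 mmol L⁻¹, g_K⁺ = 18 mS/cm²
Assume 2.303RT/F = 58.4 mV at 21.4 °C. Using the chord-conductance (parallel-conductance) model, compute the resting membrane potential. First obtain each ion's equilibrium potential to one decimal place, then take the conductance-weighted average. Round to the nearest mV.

-42 mV

E_Na⁺ = (58.4/1)·log₁₀(109/21.3) = 41.4 mV
E_Cl⁻ = (58.4/-1)·log₁₀(106/38.1) = -26.0 mV
E_K⁺ = (58.4/1)·log₁₀(6.35/126) = -75.8 mV
Vm = (Σ gᵢEᵢ)/(Σ gᵢ) = (3.5·41.4 + 20·-26.0 + 18·-75.8) / (3.5 + 20 + 18)
= -1739.50 / 41.5 = -41.92 mV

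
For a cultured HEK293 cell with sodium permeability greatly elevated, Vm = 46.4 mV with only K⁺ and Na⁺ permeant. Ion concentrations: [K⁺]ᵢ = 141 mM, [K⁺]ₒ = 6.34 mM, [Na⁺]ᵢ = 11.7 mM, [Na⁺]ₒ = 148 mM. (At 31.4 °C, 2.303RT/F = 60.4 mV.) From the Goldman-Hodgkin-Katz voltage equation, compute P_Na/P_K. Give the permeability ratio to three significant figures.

10.3

Let α = P_Na/P_K. GHK: Vm = 60.4·log₁₀[(Kₒ + α·Naₒ)/(Kᵢ + α·Naᵢ)].
10^(Vm/60.4) = 10^(46.4/60.4) = 5.8642
So 5.8642·(Kᵢ + α·Naᵢ) = Kₒ + α·Naₒ → α = (5.8642·141.0 − 6.34) / (148.0 − 5.8642·11.7)
α = (826.9 − 6.34) / (148.0 − 68.61) = 820.5/79.39 = 10.34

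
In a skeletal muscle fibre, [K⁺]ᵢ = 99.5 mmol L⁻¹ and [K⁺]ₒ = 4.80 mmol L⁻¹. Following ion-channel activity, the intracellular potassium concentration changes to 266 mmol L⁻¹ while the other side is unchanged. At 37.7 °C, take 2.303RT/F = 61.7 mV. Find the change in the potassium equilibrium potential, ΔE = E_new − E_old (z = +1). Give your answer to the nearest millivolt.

E_old = (61.7/1)·log₁₀(4.80/99.5) = -81.23 mV
E_new = (61.7/1)·log₁₀(4.80/266) = -107.58 mV
ΔE = -107.58 − (-81.23) = -26.35 mV

-26 mV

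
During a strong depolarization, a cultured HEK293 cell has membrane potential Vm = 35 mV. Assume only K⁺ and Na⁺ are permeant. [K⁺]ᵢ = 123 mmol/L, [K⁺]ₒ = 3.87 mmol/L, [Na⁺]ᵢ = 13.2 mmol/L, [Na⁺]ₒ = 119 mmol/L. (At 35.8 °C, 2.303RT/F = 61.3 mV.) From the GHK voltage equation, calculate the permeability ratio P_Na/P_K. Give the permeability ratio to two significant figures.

Let α = P_Na/P_K. GHK: Vm = 61.3·log₁₀[(Kₒ + α·Naₒ)/(Kᵢ + α·Naᵢ)].
10^(Vm/61.3) = 10^(35.0/61.3) = 3.7236
So 3.7236·(Kᵢ + α·Naᵢ) = Kₒ + α·Naₒ → α = (3.7236·123.0 − 3.87) / (119.0 − 3.7236·13.2)
α = (458 − 3.87) / (119.0 − 49.15) = 454.1/69.85 = 6.502

6.5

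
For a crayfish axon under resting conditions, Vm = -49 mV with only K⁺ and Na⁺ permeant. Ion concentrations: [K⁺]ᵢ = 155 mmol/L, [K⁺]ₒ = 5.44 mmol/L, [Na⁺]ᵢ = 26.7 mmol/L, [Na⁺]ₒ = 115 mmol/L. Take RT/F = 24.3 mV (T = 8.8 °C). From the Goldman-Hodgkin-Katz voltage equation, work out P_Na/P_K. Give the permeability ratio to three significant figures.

0.136

Let α = P_Na/P_K. GHK: Vm = 24.3·ln[(Kₒ + α·Naₒ)/(Kᵢ + α·Naᵢ)].
e^(Vm/24.3) = e^(-49.0/24.3) = 0.13313
So 0.13313·(Kᵢ + α·Naᵢ) = Kₒ + α·Naₒ → α = (0.13313·155.0 − 5.44) / (115.0 − 0.13313·26.7)
α = (20.63 − 5.44) / (115.0 − 3.554) = 15.19/111.4 = 0.1363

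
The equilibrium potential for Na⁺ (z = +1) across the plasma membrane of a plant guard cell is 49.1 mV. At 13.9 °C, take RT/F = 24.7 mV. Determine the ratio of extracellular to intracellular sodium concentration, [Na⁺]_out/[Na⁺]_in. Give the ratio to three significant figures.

7.30

ln([out]/[in]) = E·z/(24.7) = 49.1 × 1 / 24.7 = 1.9879
[out]/[in] = e^(1.9879) = 7.3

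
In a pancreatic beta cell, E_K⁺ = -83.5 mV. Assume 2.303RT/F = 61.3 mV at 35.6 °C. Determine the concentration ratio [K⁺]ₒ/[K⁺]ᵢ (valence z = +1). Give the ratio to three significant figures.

0.0434

log₁₀([out]/[in]) = E·z/(61.3) = -83.5 × 1 / 61.3 = -1.3622
[out]/[in] = 10^(-1.3622) = 0.04344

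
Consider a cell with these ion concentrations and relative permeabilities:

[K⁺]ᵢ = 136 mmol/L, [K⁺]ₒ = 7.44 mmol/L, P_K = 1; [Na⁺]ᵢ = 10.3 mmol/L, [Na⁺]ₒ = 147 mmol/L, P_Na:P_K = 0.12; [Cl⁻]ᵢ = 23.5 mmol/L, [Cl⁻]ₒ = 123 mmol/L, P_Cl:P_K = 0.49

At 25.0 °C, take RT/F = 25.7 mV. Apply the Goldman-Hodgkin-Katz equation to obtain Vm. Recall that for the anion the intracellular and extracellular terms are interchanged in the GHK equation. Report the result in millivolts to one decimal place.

-43.3 mV

Vm = 25.7 · ln[(Σ P·[cation]ₒ + Σ P·[anion]ᵢ) / (Σ P·[cation]ᵢ + Σ P·[anion]ₒ)]
Numerator = 1×7.44 + 0.12×147 + 0.49×23.5 = 36.59
Denominator = 1×136 + 0.12×10.3 + 0.49×123 = 197.5
Vm = 25.7 · ln(0.18529) = 25.7 × (-1.6859) = -43.33 mV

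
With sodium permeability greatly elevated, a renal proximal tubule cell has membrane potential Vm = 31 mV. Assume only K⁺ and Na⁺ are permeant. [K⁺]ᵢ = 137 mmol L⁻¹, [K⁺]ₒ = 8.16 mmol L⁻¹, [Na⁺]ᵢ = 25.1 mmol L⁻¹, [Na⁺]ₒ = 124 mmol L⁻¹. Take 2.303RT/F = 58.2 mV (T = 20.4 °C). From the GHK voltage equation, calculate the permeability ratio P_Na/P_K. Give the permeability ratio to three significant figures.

11.9

Let α = P_Na/P_K. GHK: Vm = 58.2·log₁₀[(Kₒ + α·Naₒ)/(Kᵢ + α·Naᵢ)].
10^(Vm/58.2) = 10^(31.0/58.2) = 3.4091
So 3.4091·(Kᵢ + α·Naᵢ) = Kₒ + α·Naₒ → α = (3.4091·137.0 − 8.16) / (124.0 − 3.4091·25.1)
α = (467.1 − 8.16) / (124.0 − 85.57) = 458.9/38.43 = 11.94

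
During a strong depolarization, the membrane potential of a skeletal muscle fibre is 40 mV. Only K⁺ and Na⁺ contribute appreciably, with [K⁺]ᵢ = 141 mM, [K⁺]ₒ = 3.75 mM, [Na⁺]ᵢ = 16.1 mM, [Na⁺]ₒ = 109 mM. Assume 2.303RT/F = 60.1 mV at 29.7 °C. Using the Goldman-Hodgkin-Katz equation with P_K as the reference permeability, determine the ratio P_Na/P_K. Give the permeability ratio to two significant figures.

Let α = P_Na/P_K. GHK: Vm = 60.1·log₁₀[(Kₒ + α·Naₒ)/(Kᵢ + α·Naᵢ)].
10^(Vm/60.1) = 10^(40.0/60.1) = 4.6297
So 4.6297·(Kᵢ + α·Naᵢ) = Kₒ + α·Naₒ → α = (4.6297·141.0 − 3.75) / (109.0 − 4.6297·16.1)
α = (652.8 − 3.75) / (109.0 − 74.54) = 649/34.46 = 18.83

19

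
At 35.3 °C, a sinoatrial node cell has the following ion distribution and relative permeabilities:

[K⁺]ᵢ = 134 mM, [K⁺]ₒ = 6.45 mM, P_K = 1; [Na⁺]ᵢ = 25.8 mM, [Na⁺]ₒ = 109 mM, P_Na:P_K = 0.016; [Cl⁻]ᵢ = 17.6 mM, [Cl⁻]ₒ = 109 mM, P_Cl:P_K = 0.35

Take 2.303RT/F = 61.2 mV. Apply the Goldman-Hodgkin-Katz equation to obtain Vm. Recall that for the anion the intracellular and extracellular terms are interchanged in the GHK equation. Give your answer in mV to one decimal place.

Vm = 61.2 · log₁₀[(Σ P·[cation]ₒ + Σ P·[anion]ᵢ) / (Σ P·[cation]ᵢ + Σ P·[anion]ₒ)]
Numerator = 1×6.45 + 0.016×109 + 0.35×17.6 = 14.35
Denominator = 1×134 + 0.016×25.8 + 0.35×109 = 172.6
Vm = 61.2 · log₁₀(0.083181) = 61.2 × (-1.0800) = -66.09 mV

-66.1 mV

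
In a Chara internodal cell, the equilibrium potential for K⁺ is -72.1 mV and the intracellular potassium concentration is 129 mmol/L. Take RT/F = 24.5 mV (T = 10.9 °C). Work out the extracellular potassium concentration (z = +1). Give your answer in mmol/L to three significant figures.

6.80 mmol/L

Nernst: E = (24.5/1) · ln([out]/[in]), so ln([out]/[in]) = -72.1 × 1 / 24.5 = -2.9429.
[out]/[in] = e^(-2.9429) = 0.05271.
[out] = 0.05271 × 129 = 6.8 mmol/L.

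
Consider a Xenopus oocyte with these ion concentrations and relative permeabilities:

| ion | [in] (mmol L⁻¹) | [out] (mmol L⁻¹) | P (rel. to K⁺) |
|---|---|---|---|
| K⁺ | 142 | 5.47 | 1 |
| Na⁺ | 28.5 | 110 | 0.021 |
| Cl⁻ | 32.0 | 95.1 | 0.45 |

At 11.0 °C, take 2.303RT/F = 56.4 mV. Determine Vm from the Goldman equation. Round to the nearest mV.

-52 mV

Vm = 56.4 · log₁₀[(Σ P·[cation]ₒ + Σ P·[anion]ᵢ) / (Σ P·[cation]ᵢ + Σ P·[anion]ₒ)]
Numerator = 1×5.47 + 0.021×110 + 0.45×32.0 = 22.18
Denominator = 1×142 + 0.021×28.5 + 0.45×95.1 = 185.4
Vm = 56.4 · log₁₀(0.11964) = 56.4 × (-0.9221) = -52.01 mV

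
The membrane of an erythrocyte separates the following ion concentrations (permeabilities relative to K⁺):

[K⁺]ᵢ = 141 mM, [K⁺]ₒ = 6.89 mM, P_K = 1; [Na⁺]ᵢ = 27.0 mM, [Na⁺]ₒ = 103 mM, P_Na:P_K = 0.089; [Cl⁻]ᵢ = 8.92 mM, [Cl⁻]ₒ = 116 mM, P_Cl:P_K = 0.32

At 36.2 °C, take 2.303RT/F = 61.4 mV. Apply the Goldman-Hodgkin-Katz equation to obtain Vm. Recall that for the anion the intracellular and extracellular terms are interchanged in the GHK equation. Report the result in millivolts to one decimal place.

Vm = 61.4 · log₁₀[(Σ P·[cation]ₒ + Σ P·[anion]ᵢ) / (Σ P·[cation]ᵢ + Σ P·[anion]ₒ)]
Numerator = 1×6.89 + 0.089×103 + 0.32×8.92 = 18.91
Denominator = 1×141 + 0.089×27.0 + 0.32×116 = 180.5
Vm = 61.4 · log₁₀(0.10476) = 61.4 × (-0.9798) = -60.16 mV

-60.2 mV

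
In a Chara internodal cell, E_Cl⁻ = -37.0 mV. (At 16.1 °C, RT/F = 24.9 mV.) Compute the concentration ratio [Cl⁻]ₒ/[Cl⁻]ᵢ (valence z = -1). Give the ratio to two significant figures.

ln([out]/[in]) = E·z/(24.9) = -37.0 × -1 / 24.9 = 1.4859
[out]/[in] = e^(1.4859) = 4.419

4.4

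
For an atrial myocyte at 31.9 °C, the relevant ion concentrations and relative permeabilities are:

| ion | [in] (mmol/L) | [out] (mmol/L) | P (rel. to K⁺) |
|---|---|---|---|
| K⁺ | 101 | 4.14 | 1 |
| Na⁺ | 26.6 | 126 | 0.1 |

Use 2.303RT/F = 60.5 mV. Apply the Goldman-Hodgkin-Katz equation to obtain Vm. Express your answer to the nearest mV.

Vm = 60.5 · log₁₀[(Σ P·[cation]ₒ + Σ P·[anion]ᵢ) / (Σ P·[cation]ᵢ + Σ P·[anion]ₒ)]
Numerator = 1×4.14 + 0.1×126 = 16.74
Denominator = 1×101 + 0.1×26.6 = 103.7
Vm = 60.5 · log₁₀(0.16149) = 60.5 × (-0.7919) = -47.91 mV

-48 mV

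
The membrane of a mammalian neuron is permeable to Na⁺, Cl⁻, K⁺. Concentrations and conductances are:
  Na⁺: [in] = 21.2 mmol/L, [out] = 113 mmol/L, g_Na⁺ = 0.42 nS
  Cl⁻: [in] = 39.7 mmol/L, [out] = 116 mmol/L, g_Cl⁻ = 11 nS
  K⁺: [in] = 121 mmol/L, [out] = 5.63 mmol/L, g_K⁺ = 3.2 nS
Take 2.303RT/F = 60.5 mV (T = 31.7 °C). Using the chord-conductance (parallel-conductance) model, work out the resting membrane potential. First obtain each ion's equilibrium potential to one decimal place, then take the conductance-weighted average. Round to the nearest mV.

E_Na⁺ = (60.5/1)·log₁₀(113/21.2) = 44.0 mV
E_Cl⁻ = (60.5/-1)·log₁₀(116/39.7) = -28.2 mV
E_K⁺ = (60.5/1)·log₁₀(5.63/121) = -80.6 mV
Vm = (Σ gᵢEᵢ)/(Σ gᵢ) = (0.42·44.0 + 11·-28.2 + 3.2·-80.6) / (0.42 + 11 + 3.2)
= -549.64 / 14.62 = -37.60 mV

-38 mV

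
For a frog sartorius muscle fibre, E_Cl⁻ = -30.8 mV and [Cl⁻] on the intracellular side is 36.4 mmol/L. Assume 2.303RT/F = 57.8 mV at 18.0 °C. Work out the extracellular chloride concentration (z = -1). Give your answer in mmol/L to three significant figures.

Nernst: E = (57.8/-1) · log₁₀([out]/[in]), so log₁₀([out]/[in]) = -30.8 × -1 / 57.8 = 0.5329.
[out]/[in] = 10^(0.5329) = 3.411.
[out] = 3.411 × 36.4 = 124.2 mmol/L.

124 mmol/L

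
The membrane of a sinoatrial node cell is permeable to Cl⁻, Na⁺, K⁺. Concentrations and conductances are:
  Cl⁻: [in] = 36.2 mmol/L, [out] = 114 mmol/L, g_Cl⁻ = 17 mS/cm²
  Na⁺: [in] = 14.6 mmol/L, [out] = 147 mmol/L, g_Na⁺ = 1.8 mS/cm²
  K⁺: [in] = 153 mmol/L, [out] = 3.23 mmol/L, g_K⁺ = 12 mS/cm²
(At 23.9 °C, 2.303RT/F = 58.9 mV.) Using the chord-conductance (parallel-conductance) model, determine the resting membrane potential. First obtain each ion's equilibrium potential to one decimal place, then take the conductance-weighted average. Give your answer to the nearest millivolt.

E_Cl⁻ = (58.9/-1)·log₁₀(114/36.2) = -29.3 mV
E_Na⁺ = (58.9/1)·log₁₀(147/14.6) = 59.1 mV
E_K⁺ = (58.9/1)·log₁₀(3.23/153) = -98.7 mV
Vm = (Σ gᵢEᵢ)/(Σ gᵢ) = (17·-29.3 + 1.8·59.1 + 12·-98.7) / (17 + 1.8 + 12)
= -1576.12 / 30.8 = -51.17 mV

-51 mV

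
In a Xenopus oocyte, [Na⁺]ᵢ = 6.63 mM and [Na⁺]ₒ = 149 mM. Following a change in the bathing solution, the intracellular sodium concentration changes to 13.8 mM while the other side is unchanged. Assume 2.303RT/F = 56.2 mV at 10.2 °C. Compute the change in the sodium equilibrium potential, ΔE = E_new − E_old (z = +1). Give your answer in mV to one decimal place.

E_old = (56.2/1)·log₁₀(149/6.63) = 75.96 mV
E_new = (56.2/1)·log₁₀(149/13.8) = 58.07 mV
ΔE = 58.07 − (75.96) = -17.89 mV

-17.9 mV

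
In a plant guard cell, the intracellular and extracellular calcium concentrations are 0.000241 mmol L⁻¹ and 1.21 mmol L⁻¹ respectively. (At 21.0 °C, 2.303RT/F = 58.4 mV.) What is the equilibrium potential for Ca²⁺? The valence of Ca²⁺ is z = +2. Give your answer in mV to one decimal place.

E = (58.4/z) · log₁₀([Ca²⁺]_out/[Ca²⁺]_in) with z = +2.
= (58.4/2) · log₁₀(1.21/0.000241) = 29.20 · log₁₀(5021)
= 29.20 · (3.7008) = 108.06 mV

108.1 mV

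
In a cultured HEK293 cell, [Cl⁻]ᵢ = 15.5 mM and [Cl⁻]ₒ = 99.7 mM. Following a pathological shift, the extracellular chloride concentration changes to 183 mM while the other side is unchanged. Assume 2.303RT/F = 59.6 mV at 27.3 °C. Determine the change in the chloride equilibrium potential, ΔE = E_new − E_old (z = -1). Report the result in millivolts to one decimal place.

-15.7 mV

E_old = (59.6/-1)·log₁₀(99.7/15.5) = -48.18 mV
E_new = (59.6/-1)·log₁₀(183/15.5) = -63.90 mV
ΔE = -63.90 − (-48.18) = -15.72 mV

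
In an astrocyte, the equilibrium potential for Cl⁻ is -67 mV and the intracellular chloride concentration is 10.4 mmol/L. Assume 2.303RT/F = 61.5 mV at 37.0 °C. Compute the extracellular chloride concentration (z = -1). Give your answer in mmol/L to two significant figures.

130 mmol/L

Nernst: E = (61.5/-1) · log₁₀([out]/[in]), so log₁₀([out]/[in]) = -67.0 × -1 / 61.5 = 1.0894.
[out]/[in] = 10^(1.0894) = 12.29.
[out] = 12.29 × 10.4 = 127.8 mmol/L.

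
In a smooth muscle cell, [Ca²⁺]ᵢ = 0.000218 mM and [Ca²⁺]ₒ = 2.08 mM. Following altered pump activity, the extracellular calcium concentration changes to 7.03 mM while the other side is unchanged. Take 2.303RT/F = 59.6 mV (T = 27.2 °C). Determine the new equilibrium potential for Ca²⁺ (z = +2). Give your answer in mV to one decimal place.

134.4 mV

After the shift: [Ca²⁺]_out = 7.03, [Ca²⁺]_in = 0.000218 mM.
E_new = (59.6/2)·log₁₀(7.03/0.000218) = 29.80 · (4.5085) = 134.35 mV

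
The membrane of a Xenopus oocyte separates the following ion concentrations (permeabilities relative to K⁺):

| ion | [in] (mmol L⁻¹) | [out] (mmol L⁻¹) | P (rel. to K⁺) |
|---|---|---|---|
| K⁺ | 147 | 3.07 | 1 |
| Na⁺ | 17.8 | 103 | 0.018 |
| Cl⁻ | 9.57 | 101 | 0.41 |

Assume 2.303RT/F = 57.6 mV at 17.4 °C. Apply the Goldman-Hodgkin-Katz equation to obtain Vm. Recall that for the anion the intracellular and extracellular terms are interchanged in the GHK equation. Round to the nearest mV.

-77 mV

Vm = 57.6 · log₁₀[(Σ P·[cation]ₒ + Σ P·[anion]ᵢ) / (Σ P·[cation]ᵢ + Σ P·[anion]ₒ)]
Numerator = 1×3.07 + 0.018×103 + 0.41×9.57 = 8.848
Denominator = 1×147 + 0.018×17.8 + 0.41×101 = 188.7
Vm = 57.6 · log₁₀(0.04688) = 57.6 × (-1.3290) = -76.55 mV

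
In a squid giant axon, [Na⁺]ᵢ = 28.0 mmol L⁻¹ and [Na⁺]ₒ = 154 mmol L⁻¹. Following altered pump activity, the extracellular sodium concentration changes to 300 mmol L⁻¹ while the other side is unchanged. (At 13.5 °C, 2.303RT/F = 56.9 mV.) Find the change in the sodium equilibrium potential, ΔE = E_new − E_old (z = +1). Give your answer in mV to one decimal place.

16.5 mV

E_old = (56.9/1)·log₁₀(154/28.0) = 42.13 mV
E_new = (56.9/1)·log₁₀(300/28.0) = 58.60 mV
ΔE = 58.60 − (42.13) = 16.48 mV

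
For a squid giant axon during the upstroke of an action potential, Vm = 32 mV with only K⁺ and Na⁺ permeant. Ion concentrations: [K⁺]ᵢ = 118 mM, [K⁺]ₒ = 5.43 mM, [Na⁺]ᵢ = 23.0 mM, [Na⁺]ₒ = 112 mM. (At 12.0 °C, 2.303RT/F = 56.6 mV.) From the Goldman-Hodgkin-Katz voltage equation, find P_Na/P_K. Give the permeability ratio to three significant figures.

Let α = P_Na/P_K. GHK: Vm = 56.6·log₁₀[(Kₒ + α·Naₒ)/(Kᵢ + α·Naᵢ)].
10^(Vm/56.6) = 10^(32.0/56.6) = 3.676
So 3.676·(Kᵢ + α·Naᵢ) = Kₒ + α·Naₒ → α = (3.676·118.0 − 5.43) / (112.0 − 3.676·23.0)
α = (433.8 − 5.43) / (112.0 − 84.55) = 428.3/27.45 = 15.6

15.6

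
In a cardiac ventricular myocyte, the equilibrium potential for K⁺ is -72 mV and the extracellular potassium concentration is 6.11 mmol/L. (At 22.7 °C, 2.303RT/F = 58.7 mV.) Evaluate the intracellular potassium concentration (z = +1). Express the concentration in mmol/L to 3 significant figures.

103 mmol/L

Nernst: E = (58.7/1) · log₁₀([out]/[in]), so log₁₀([out]/[in]) = -72.0 × 1 / 58.7 = -1.2266.
[out]/[in] = 10^(-1.2266) = 0.05935.
[in] = 6.11 / 0.05935 = 102.9 mmol/L.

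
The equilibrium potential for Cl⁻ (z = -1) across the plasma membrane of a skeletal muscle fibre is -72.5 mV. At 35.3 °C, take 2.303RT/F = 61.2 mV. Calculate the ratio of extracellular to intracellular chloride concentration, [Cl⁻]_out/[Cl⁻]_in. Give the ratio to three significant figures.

log₁₀([out]/[in]) = E·z/(61.2) = -72.5 × -1 / 61.2 = 1.1846
[out]/[in] = 10^(1.1846) = 15.3

15.3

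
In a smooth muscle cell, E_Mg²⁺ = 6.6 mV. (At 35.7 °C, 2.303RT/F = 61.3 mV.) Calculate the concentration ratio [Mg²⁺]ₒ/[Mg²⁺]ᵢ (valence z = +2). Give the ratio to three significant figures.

log₁₀([out]/[in]) = E·z/(61.3) = 6.6 × 2 / 61.3 = 0.2153
[out]/[in] = 10^(0.2153) = 1.642

1.64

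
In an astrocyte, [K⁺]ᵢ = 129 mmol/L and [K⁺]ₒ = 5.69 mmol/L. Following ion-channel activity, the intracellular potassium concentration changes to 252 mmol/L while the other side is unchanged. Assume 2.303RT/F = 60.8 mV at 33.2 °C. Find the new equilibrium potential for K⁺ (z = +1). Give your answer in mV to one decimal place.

After the shift: [K⁺]_out = 5.69, [K⁺]_in = 252 mmol/L.
E_new = (60.8/1)·log₁₀(5.69/252) = 60.80 · (-1.6463) = -100.09 mV

-100.1 mV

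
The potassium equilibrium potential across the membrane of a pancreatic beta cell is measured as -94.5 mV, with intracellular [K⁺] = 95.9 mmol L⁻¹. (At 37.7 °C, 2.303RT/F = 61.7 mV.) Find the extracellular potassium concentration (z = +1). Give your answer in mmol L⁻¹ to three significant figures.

Nernst: E = (61.7/1) · log₁₀([out]/[in]), so log₁₀([out]/[in]) = -94.5 × 1 / 61.7 = -1.5316.
[out]/[in] = 10^(-1.5316) = 0.0294.
[out] = 0.0294 × 95.9 = 2.82 mmol L⁻¹.

2.82 mmol L⁻¹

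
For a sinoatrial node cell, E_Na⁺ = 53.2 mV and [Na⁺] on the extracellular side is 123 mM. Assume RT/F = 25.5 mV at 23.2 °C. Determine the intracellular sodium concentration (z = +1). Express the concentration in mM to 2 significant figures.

15 mM

Nernst: E = (25.5/1) · ln([out]/[in]), so ln([out]/[in]) = 53.2 × 1 / 25.5 = 2.0863.
[out]/[in] = e^(2.0863) = 8.055.
[in] = 123 / 8.055 = 15.27 mM.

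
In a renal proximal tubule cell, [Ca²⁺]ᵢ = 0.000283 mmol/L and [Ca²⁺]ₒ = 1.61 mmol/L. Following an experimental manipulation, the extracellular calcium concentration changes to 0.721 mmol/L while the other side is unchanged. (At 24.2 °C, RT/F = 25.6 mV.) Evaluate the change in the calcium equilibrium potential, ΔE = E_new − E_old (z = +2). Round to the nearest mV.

-10 mV

E_old = (25.6/2)·ln(1.61/0.000283) = 110.67 mV
E_new = (25.6/2)·ln(0.721/0.000283) = 100.39 mV
ΔE = 100.39 − (110.67) = -10.28 mV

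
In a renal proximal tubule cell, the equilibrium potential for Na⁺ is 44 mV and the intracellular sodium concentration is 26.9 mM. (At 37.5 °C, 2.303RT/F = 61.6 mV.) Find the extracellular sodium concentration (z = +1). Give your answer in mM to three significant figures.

139 mM

Nernst: E = (61.6/1) · log₁₀([out]/[in]), so log₁₀([out]/[in]) = 44.0 × 1 / 61.6 = 0.7143.
[out]/[in] = 10^(0.7143) = 5.179.
[out] = 5.179 × 26.9 = 139.3 mM.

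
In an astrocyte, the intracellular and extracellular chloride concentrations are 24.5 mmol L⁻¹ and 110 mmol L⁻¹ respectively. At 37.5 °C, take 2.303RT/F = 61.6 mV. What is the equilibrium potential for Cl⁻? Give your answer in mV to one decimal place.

E = (61.6/z) · log₁₀([Cl⁻]_out/[Cl⁻]_in) with z = -1.
For an anion, dividing by z = -1 reverses the sign.
= (61.6/-1) · log₁₀(110/24.5) = -61.60 · log₁₀(4.49)
= -61.60 · (0.6522) = -40.18 mV

-40.2 mV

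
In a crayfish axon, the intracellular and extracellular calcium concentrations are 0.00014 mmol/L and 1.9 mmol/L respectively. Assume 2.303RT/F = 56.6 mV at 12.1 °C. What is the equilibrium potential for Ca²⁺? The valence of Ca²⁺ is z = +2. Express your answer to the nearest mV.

117 mV

E = (56.6/z) · log₁₀([Ca²⁺]_out/[Ca²⁺]_in) with z = +2.
= (56.6/2) · log₁₀(1.9/0.00014) = 28.30 · log₁₀(1.357e+04)
= 28.30 · (4.1326) = 116.95 mV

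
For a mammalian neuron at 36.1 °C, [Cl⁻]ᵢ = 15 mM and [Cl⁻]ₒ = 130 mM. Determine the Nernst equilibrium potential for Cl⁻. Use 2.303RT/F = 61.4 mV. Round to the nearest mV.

-58 mV

E = (61.4/z) · log₁₀([Cl⁻]_out/[Cl⁻]_in) with z = -1.
For an anion, dividing by z = -1 reverses the sign.
= (61.4/-1) · log₁₀(130/15) = -61.40 · log₁₀(8.667)
= -61.40 · (0.9379) = -57.58 mV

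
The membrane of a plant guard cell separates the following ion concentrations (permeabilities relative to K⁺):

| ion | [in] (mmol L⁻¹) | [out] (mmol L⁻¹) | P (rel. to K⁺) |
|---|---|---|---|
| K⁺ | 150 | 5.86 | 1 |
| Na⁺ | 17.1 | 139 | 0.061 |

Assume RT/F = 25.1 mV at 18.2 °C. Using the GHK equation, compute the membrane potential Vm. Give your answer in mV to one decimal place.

-59.1 mV

Vm = 25.1 · ln[(Σ P·[cation]ₒ + Σ P·[anion]ᵢ) / (Σ P·[cation]ᵢ + Σ P·[anion]ₒ)]
Numerator = 1×5.86 + 0.061×139 = 14.34
Denominator = 1×150 + 0.061×17.1 = 151
Vm = 25.1 · ln(0.094933) = 25.1 × (-2.3546) = -59.10 mV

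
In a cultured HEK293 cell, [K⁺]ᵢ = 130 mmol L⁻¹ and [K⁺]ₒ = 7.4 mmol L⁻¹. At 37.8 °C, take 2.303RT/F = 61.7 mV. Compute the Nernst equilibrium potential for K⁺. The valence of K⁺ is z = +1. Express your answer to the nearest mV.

E = (61.7/z) · log₁₀([K⁺]_out/[K⁺]_in) with z = +1.
= (61.7/1) · log₁₀(7.4/130) = 61.70 · log₁₀(0.05692)
= 61.70 · (-1.2447) = -76.80 mV

-77 mV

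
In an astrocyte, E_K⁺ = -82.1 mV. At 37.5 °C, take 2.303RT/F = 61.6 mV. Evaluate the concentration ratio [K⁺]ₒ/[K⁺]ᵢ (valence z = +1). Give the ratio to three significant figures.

0.0465

log₁₀([out]/[in]) = E·z/(61.6) = -82.1 × 1 / 61.6 = -1.3328
[out]/[in] = 10^(-1.3328) = 0.04647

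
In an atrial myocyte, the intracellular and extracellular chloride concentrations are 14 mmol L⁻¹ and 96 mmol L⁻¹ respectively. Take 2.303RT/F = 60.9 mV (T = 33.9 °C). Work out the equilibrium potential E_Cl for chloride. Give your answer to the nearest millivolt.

E = (60.9/z) · log₁₀([Cl⁻]_out/[Cl⁻]_in) with z = -1.
For an anion, dividing by z = -1 reverses the sign.
= (60.9/-1) · log₁₀(96/14) = -60.90 · log₁₀(6.857)
= -60.90 · (0.8361) = -50.92 mV

-51 mV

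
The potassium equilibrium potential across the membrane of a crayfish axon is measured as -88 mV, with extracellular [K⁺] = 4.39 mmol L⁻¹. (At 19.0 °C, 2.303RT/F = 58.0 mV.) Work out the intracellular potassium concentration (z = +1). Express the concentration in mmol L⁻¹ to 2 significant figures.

Nernst: E = (58.0/1) · log₁₀([out]/[in]), so log₁₀([out]/[in]) = -88.0 × 1 / 58.0 = -1.5172.
[out]/[in] = 10^(-1.5172) = 0.03039.
[in] = 4.39 / 0.03039 = 144.4 mmol L⁻¹.

140 mmol L⁻¹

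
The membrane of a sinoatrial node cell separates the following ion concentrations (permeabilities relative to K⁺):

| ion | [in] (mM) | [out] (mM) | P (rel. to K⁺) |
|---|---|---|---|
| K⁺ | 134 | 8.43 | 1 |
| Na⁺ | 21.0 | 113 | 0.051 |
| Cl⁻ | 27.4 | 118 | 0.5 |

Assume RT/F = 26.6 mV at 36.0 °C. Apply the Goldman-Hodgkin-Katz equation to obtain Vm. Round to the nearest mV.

Vm = 26.6 · ln[(Σ P·[cation]ₒ + Σ P·[anion]ᵢ) / (Σ P·[cation]ᵢ + Σ P·[anion]ₒ)]
Numerator = 1×8.43 + 0.051×113 + 0.5×27.4 = 27.89
Denominator = 1×134 + 0.051×21.0 + 0.5×118 = 194.1
Vm = 26.6 · ln(0.14373) = 26.6 × (-1.9398) = -51.60 mV

-52 mV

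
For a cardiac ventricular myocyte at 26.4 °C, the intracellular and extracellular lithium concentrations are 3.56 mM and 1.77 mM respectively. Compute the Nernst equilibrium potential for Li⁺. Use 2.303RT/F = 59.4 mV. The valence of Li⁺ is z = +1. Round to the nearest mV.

-18 mV

E = (59.4/z) · log₁₀([Li⁺]_out/[Li⁺]_in) with z = +1.
= (59.4/1) · log₁₀(1.77/3.56) = 59.40 · log₁₀(0.4972)
= 59.40 · (-0.3035) = -18.03 mV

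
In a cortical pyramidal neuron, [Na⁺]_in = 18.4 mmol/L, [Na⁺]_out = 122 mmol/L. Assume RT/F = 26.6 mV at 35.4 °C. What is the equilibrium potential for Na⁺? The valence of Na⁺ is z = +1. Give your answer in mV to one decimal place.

50.3 mV

E = (26.6/z) · ln([Na⁺]_out/[Na⁺]_in) with z = +1.
= (26.6/1) · ln(122/18.4) = 26.60 · ln(6.63)
= 26.60 · (1.8917) = 50.32 mV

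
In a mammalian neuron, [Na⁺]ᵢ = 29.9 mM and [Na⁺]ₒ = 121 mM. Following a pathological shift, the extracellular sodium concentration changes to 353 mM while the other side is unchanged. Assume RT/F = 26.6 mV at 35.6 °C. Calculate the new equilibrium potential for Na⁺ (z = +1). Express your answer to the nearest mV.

66 mV

After the shift: [Na⁺]_out = 353, [Na⁺]_in = 29.9 mM.
E_new = (26.6/1)·ln(353/29.9) = 26.60 · (2.4686) = 65.67 mV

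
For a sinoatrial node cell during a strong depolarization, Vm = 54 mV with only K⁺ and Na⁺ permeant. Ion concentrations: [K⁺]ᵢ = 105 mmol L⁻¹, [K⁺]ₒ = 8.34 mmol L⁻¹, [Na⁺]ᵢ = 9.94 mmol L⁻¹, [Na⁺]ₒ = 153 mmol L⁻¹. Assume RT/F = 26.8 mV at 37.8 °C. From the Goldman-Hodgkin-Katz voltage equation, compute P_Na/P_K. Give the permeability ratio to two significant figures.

9.9

Let α = P_Na/P_K. GHK: Vm = 26.8·ln[(Kₒ + α·Naₒ)/(Kᵢ + α·Naᵢ)].
e^(Vm/26.8) = e^(54.0/26.8) = 7.5002
So 7.5002·(Kᵢ + α·Naᵢ) = Kₒ + α·Naₒ → α = (7.5002·105.0 − 8.34) / (153.0 − 7.5002·9.94)
α = (787.5 − 8.34) / (153.0 − 74.55) = 779.2/78.45 = 9.932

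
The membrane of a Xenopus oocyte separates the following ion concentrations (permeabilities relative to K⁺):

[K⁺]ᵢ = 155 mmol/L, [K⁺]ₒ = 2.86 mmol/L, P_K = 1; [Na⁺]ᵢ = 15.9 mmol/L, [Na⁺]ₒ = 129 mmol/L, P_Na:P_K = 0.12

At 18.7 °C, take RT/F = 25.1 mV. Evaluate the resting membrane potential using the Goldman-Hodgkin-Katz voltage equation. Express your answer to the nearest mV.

Vm = 25.1 · ln[(Σ P·[cation]ₒ + Σ P·[anion]ᵢ) / (Σ P·[cation]ᵢ + Σ P·[anion]ₒ)]
Numerator = 1×2.86 + 0.12×129 = 18.34
Denominator = 1×155 + 0.12×15.9 = 156.9
Vm = 25.1 · ln(0.11688) = 25.1 × (-2.1466) = -53.88 mV

-54 mV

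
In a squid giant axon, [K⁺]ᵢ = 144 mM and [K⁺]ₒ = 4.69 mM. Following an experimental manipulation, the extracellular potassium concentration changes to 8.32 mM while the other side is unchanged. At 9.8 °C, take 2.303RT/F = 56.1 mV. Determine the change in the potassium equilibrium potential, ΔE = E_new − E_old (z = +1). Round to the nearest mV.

14 mV

E_old = (56.1/1)·log₁₀(4.69/144) = -83.43 mV
E_new = (56.1/1)·log₁₀(8.32/144) = -69.47 mV
ΔE = -69.47 − (-83.43) = 13.97 mV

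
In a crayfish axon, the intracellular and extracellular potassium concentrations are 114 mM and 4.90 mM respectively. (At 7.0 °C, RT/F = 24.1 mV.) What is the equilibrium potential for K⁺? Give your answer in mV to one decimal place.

-75.8 mV

E = (24.1/z) · ln([K⁺]_out/[K⁺]_in) with z = +1.
= (24.1/1) · ln(4.90/114) = 24.10 · ln(0.04298)
= 24.10 · (-3.1470) = -75.84 mV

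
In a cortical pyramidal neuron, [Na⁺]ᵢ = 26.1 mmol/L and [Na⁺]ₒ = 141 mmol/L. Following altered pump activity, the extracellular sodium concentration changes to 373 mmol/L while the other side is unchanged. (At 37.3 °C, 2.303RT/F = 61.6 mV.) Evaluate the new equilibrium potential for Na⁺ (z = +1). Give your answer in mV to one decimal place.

71.2 mV

After the shift: [Na⁺]_out = 373, [Na⁺]_in = 26.1 mmol/L.
E_new = (61.6/1)·log₁₀(373/26.1) = 61.60 · (1.1551) = 71.15 mV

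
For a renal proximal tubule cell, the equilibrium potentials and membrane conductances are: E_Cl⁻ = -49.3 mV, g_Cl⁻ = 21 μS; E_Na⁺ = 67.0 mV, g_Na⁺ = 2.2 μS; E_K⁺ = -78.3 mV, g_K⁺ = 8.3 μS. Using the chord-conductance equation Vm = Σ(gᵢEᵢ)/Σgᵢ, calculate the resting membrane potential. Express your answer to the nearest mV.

Σ gᵢEᵢ = 21·(-49.3) + 2.2·(67.0) + 8.3·(-78.3) = -1537.79
Σ gᵢ = 21 + 2.2 + 8.3 = 31.5
Vm = -1537.79 / 31.5 = -48.82 mV

-49 mV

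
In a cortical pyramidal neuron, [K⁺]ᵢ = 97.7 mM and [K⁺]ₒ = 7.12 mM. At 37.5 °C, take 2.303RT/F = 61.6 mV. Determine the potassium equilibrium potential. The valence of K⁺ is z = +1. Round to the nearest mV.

E = (61.6/z) · log₁₀([K⁺]_out/[K⁺]_in) with z = +1.
= (61.6/1) · log₁₀(7.12/97.7) = 61.60 · log₁₀(0.07288)
= 61.60 · (-1.1374) = -70.06 mV

-70 mV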